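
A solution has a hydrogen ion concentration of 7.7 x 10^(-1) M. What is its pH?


pH = -log10([H+])
pH = -log10(7.7 x 10^(-1))
pH = 0.1135

0.1135


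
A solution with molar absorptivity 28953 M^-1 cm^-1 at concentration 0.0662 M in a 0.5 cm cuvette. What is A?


A = epsilon * c * l
A = 28953 * 0.0662 * 0.5
A = 958.3443

958.3443


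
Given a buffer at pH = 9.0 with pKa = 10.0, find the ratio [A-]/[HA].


[A-]/[HA] = 10^(pH - pKa)
= 10^(9.0 - 10.0)
= 0.1

0.1


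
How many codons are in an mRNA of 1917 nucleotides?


codons = nucleotides / 3
codons = 1917 / 3 = 639

639


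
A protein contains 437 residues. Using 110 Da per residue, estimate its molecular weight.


MW = n_residues * 110 Da
MW = 437 * 110
MW = 48070 Da

48070 Da


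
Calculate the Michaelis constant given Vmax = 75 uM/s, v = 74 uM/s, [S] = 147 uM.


Km = [S] * (Vmax - v) / v
Km = 147 * (75 - 74) / 74
Km = 1.9865 uM

1.9865 uM


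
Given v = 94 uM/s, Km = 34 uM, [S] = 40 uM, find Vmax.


Vmax = v * (Km + [S]) / [S]
Vmax = 94 * (34 + 40) / 40
Vmax = 173.9 uM/s

173.9 uM/s


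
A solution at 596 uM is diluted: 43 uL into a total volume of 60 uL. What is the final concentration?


C2 = C1 * V1 / V2
C2 = 596 * 43 / 60
C2 = 427.1333 uM

427.1333 uM


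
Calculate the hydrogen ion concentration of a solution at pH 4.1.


[H+] = 10^(-pH)
[H+] = 10^(-4.1)
[H+] = 7.943e-05 M

7.943e-05 M


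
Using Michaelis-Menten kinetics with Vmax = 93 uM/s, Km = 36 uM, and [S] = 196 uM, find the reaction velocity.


v = Vmax * [S] / (Km + [S])
v = 93 * 196 / (36 + 196)
v = 78.569 uM/s

78.569 uM/s


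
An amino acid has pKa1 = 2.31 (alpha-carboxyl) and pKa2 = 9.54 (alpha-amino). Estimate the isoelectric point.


pI = (pKa1 + pKa2) / 2
pI = (2.31 + 9.54) / 2
pI = 5.925

5.925


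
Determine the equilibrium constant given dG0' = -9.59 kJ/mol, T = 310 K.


Keq = exp(-dG0 * 1000 / (R * T))
Keq = exp(-(-9.59) * 1000 / (8.314 * 310))
Keq = 41.3012

41.3012


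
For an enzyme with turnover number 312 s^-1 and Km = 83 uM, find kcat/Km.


Catalytic efficiency = kcat / Km
= 312 / 83
= 3.759 uM^-1*s^-1

3.759 uM^-1*s^-1


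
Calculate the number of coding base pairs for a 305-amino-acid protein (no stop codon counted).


Each amino acid = 1 codon = 3 bp
bp = 305 * 3 = 915 bp

915 bp


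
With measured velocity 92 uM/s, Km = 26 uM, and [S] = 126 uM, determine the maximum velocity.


Vmax = v * (Km + [S]) / [S]
Vmax = 92 * (26 + 126) / 126
Vmax = 110.9841 uM/s

110.9841 uM/s


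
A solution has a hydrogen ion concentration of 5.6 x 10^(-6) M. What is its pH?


pH = -log10([H+])
pH = -log10(5.6 x 10^(-6))
pH = 5.2518

5.2518


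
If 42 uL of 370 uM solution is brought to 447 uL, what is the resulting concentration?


C2 = C1 * V1 / V2
C2 = 370 * 42 / 447
C2 = 34.7651 uM

34.7651 uM


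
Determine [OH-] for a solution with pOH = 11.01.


[OH-] = 10^(-pOH)
[OH-] = 10^(-11.01)
[OH-] = 9.772e-12 M

9.772e-12 M


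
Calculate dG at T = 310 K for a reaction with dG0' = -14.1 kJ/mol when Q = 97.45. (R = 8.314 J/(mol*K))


dG = dG0' + RT * ln(Q) / 1000
dG = -14.1 + 8.314 * 310 * ln(97.45) / 1000
dG = -2.2975 kJ/mol

-2.2975 kJ/mol


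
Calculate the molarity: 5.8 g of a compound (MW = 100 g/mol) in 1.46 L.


C = (mass / MW) / volume
C = (5.8 / 100) / 1.46
C = 0.0397 M

0.0397 M


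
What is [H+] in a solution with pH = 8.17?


[H+] = 10^(-pH)
[H+] = 10^(-8.17)
[H+] = 6.761e-09 M

6.761e-09 M


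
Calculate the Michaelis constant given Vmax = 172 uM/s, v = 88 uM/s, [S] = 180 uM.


Km = [S] * (Vmax - v) / v
Km = 180 * (172 - 88) / 88
Km = 171.8182 uM

171.8182 uM


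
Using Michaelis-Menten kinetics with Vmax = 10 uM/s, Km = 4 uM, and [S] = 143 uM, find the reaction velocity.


v = Vmax * [S] / (Km + [S])
v = 10 * 143 / (4 + 143)
v = 9.7279 uM/s

9.7279 uM/s


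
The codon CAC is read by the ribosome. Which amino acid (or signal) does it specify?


Standard genetic code lookup.
Codon CAC -> His

His


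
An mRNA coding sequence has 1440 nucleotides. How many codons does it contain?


codons = nucleotides / 3
codons = 1440 / 3 = 480

480


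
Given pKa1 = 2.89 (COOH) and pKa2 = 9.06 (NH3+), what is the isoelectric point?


pI = (pKa1 + pKa2) / 2
pI = (2.89 + 9.06) / 2
pI = 5.975

5.975


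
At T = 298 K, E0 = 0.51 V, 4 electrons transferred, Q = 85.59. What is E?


E = E0 - (RT/nF) * ln(Q)
E = 0.51 - (8.314 * 298 / (4 * 96485)) * ln(85.59)
E = 0.4814 V

0.4814 V


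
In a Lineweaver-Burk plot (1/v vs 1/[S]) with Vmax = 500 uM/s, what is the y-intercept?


y-intercept = 1/Vmax
= 1/500
= 0.002 s/uM

0.002 s/uM


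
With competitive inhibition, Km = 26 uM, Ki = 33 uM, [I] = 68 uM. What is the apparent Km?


Km_app = Km * (1 + [I]/Ki)
Km_app = 26 * (1 + 68/33)
Km_app = 79.5758 uM

79.5758 uM


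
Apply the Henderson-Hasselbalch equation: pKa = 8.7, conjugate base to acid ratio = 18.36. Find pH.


pH = pKa + log10([A-]/[HA])
pH = 8.7 + log10(18.36)
pH = 9.9639

9.9639


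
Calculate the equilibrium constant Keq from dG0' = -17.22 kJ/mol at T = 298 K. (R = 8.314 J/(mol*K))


Keq = exp(-dG0 * 1000 / (R * T))
Keq = exp(-(-17.22) * 1000 / (8.314 * 298))
Keq = 1043.518

1043.518


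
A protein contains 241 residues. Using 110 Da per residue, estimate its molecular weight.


MW = n_residues * 110 Da
MW = 241 * 110
MW = 26510 Da

26510 Da


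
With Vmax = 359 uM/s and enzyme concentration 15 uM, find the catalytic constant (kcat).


kcat = Vmax / [E]t
kcat = 359 / 15
kcat = 23.9333 s^-1

23.9333 s^-1


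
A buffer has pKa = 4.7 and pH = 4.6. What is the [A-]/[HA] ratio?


[A-]/[HA] = 10^(pH - pKa)
= 10^(4.6 - 4.7)
= 0.7943

0.7943


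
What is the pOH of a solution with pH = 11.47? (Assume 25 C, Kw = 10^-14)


pOH = 14 - pH
pOH = 14 - 11.47
pOH = 2.53

2.53


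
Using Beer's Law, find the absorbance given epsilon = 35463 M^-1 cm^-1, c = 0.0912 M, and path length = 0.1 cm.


A = epsilon * c * l
A = 35463 * 0.0912 * 0.1
A = 323.4226

323.4226


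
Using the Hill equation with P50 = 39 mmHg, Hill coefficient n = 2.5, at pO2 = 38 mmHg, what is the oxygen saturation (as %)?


Y = pO2^n / (P50^n + pO2^n)
Y = 38^2.5 / (39^2.5 + 38^2.5)
Y = 48.38%

48.38%


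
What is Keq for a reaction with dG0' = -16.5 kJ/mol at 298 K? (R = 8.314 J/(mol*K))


Keq = exp(-dG0 * 1000 / (R * T))
Keq = exp(-(-16.5) * 1000 / (8.314 * 298))
Keq = 780.3526

780.3526


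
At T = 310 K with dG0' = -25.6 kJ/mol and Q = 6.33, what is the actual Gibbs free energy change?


dG = dG0' + RT * ln(Q) / 1000
dG = -25.6 + 8.314 * 310 * ln(6.33) / 1000
dG = -20.844 kJ/mol

-20.844 kJ/mol


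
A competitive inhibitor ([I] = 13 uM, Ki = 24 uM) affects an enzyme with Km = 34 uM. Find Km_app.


Km_app = Km * (1 + [I]/Ki)
Km_app = 34 * (1 + 13/24)
Km_app = 52.4167 uM

52.4167 uM


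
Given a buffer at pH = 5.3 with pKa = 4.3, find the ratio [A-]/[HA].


[A-]/[HA] = 10^(pH - pKa)
= 10^(5.3 - 4.3)
= 10.0

10.0


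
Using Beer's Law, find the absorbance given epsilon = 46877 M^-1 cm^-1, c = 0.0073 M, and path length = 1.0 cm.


A = epsilon * c * l
A = 46877 * 0.0073 * 1.0
A = 342.2021

342.2021


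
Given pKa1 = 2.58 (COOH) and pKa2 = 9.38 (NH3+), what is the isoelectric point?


pI = (pKa1 + pKa2) / 2
pI = (2.58 + 9.38) / 2
pI = 5.98

5.98


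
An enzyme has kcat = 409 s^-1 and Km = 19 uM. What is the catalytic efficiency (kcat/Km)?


Catalytic efficiency = kcat / Km
= 409 / 19
= 21.5263 uM^-1*s^-1

21.5263 uM^-1*s^-1


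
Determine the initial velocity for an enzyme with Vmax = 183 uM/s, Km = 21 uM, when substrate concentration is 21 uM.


v = Vmax * [S] / (Km + [S])
v = 183 * 21 / (21 + 21)
v = 91.5 uM/s

91.5 uM/s


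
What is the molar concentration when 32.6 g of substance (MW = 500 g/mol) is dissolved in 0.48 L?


C = (mass / MW) / volume
C = (32.6 / 500) / 0.48
C = 0.1358 M

0.1358 M


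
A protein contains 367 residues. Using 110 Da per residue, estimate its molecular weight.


MW = n_residues * 110 Da
MW = 367 * 110
MW = 40370 Da

40370 Da


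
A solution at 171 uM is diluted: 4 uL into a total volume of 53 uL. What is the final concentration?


C2 = C1 * V1 / V2
C2 = 171 * 4 / 53
C2 = 12.9057 uM

12.9057 uM


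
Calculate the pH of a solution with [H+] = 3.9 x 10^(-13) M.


pH = -log10([H+])
pH = -log10(3.9 x 10^(-13))
pH = 12.4089

12.4089


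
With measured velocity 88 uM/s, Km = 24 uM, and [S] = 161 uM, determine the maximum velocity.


Vmax = v * (Km + [S]) / [S]
Vmax = 88 * (24 + 161) / 161
Vmax = 101.118 uM/s

101.118 uM/s


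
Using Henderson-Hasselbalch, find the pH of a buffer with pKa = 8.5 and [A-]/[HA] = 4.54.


pH = pKa + log10([A-]/[HA])
pH = 8.5 + log10(4.54)
pH = 9.1571

9.1571


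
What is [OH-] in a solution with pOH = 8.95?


[OH-] = 10^(-pOH)
[OH-] = 10^(-8.95)
[OH-] = 1.122e-09 M

1.122e-09 M


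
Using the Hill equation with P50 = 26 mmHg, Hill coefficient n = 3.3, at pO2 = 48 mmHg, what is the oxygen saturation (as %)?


Y = pO2^n / (P50^n + pO2^n)
Y = 48^3.3 / (26^3.3 + 48^3.3)
Y = 88.32%

88.32%


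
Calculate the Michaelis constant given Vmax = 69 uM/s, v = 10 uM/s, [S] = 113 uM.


Km = [S] * (Vmax - v) / v
Km = 113 * (69 - 10) / 10
Km = 666.7 uM

666.7 uM


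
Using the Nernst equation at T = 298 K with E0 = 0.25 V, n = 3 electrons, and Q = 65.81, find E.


E = E0 - (RT/nF) * ln(Q)
E = 0.25 - (8.314 * 298 / (3 * 96485)) * ln(65.81)
E = 0.2142 V

0.2142 V


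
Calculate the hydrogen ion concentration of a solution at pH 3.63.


[H+] = 10^(-pH)
[H+] = 10^(-3.63)
[H+] = 2.344e-04 M

2.344e-04 M


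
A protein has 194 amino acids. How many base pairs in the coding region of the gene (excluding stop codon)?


Each amino acid = 1 codon = 3 bp
bp = 194 * 3 = 582 bp

582 bp


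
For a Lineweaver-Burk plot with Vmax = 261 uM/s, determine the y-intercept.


y-intercept = 1/Vmax
= 1/261
= 0.0038 s/uM

0.0038 s/uM


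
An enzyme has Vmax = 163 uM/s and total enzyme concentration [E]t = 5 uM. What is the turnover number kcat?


kcat = Vmax / [E]t
kcat = 163 / 5
kcat = 32.6 s^-1

32.6 s^-1


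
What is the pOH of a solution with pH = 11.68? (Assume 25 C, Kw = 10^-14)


pOH = 14 - pH
pOH = 14 - 11.68
pOH = 2.32

2.32


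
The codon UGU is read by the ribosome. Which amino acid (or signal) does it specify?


Standard genetic code lookup.
Codon UGU -> Cys

Cys


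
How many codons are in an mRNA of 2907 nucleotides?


codons = nucleotides / 3
codons = 2907 / 3 = 969

969


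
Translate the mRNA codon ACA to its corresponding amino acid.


Standard genetic code lookup.
Codon ACA -> Thr

Thr


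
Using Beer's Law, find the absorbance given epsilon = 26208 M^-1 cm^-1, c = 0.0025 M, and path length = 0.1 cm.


A = epsilon * c * l
A = 26208 * 0.0025 * 0.1
A = 6.552

6.552


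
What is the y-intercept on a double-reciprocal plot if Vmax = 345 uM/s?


y-intercept = 1/Vmax
= 1/345
= 0.0029 s/uM

0.0029 s/uM


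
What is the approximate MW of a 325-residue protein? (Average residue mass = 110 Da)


MW = n_residues * 110 Da
MW = 325 * 110
MW = 35750 Da

35750 Da


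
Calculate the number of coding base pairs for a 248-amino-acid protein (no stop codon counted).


Each amino acid = 1 codon = 3 bp
bp = 248 * 3 = 744 bp

744 bp


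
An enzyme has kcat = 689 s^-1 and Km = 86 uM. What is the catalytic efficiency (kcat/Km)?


Catalytic efficiency = kcat / Km
= 689 / 86
= 8.0116 uM^-1*s^-1

8.0116 uM^-1*s^-1


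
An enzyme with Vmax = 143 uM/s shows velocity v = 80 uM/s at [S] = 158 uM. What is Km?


Km = [S] * (Vmax - v) / v
Km = 158 * (143 - 80) / 80
Km = 124.425 uM

124.425 uM


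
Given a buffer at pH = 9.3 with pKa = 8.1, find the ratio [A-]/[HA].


[A-]/[HA] = 10^(pH - pKa)
= 10^(9.3 - 8.1)
= 15.8489

15.8489


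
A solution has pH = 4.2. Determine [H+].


[H+] = 10^(-pH)
[H+] = 10^(-4.2)
[H+] = 6.310e-05 M

6.310e-05 M


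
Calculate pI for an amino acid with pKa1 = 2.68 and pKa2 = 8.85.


pI = (pKa1 + pKa2) / 2
pI = (2.68 + 8.85) / 2
pI = 5.765

5.765


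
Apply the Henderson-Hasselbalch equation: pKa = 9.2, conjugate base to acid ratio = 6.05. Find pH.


pH = pKa + log10([A-]/[HA])
pH = 9.2 + log10(6.05)
pH = 9.9818

9.9818


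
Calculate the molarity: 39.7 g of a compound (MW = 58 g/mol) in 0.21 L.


C = (mass / MW) / volume
C = (39.7 / 58) / 0.21
C = 3.2594 M

3.2594 M


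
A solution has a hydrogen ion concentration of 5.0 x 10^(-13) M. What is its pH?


pH = -log10([H+])
pH = -log10(5.0 x 10^(-13))
pH = 12.301

12.301


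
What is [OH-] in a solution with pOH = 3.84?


[OH-] = 10^(-pOH)
[OH-] = 10^(-3.84)
[OH-] = 1.445e-04 M

1.445e-04 M


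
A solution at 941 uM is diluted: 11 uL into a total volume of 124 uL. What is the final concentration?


C2 = C1 * V1 / V2
C2 = 941 * 11 / 124
C2 = 83.4758 uM

83.4758 uM


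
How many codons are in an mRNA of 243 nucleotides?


codons = nucleotides / 3
codons = 243 / 3 = 81

81


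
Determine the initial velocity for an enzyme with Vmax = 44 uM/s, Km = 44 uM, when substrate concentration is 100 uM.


v = Vmax * [S] / (Km + [S])
v = 44 * 100 / (44 + 100)
v = 30.5556 uM/s

30.5556 uM/s


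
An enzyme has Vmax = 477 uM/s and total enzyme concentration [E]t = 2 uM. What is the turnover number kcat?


kcat = Vmax / [E]t
kcat = 477 / 2
kcat = 238.5 s^-1

238.5 s^-1


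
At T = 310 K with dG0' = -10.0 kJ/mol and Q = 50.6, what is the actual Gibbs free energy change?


dG = dG0' + RT * ln(Q) / 1000
dG = -10.0 + 8.314 * 310 * ln(50.6) / 1000
dG = 0.1134 kJ/mol

0.1134 kJ/mol


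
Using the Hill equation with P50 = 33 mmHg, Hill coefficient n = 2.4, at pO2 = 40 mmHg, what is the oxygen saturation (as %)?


Y = pO2^n / (P50^n + pO2^n)
Y = 40^2.4 / (33^2.4 + 40^2.4)
Y = 61.34%

61.34%


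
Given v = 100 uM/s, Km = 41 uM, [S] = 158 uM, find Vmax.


Vmax = v * (Km + [S]) / [S]
Vmax = 100 * (41 + 158) / 158
Vmax = 125.9494 uM/s

125.9494 uM/s


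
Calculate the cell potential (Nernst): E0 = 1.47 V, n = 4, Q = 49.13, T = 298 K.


E = E0 - (RT/nF) * ln(Q)
E = 1.47 - (8.314 * 298 / (4 * 96485)) * ln(49.13)
E = 1.445 V

1.445 V


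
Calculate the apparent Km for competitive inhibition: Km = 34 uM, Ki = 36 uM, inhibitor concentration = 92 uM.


Km_app = Km * (1 + [I]/Ki)
Km_app = 34 * (1 + 92/36)
Km_app = 120.8889 uM

120.8889 uM


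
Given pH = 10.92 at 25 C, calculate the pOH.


pOH = 14 - pH
pOH = 14 - 10.92
pOH = 3.08

3.08


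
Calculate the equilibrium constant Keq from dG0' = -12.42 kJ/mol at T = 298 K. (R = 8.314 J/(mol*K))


Keq = exp(-dG0 * 1000 / (R * T))
Keq = exp(-(-12.42) * 1000 / (8.314 * 298))
Keq = 150.351

150.351


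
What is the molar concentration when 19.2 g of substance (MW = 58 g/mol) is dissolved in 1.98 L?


C = (mass / MW) / volume
C = (19.2 / 58) / 1.98
C = 0.1672 M

0.1672 M


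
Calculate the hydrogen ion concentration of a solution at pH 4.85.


[H+] = 10^(-pH)
[H+] = 10^(-4.85)
[H+] = 1.413e-05 M

1.413e-05 M


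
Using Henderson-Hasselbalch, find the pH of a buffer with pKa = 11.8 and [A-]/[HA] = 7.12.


pH = pKa + log10([A-]/[HA])
pH = 11.8 + log10(7.12)
pH = 12.6525

12.6525


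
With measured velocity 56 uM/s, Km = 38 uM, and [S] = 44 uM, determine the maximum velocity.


Vmax = v * (Km + [S]) / [S]
Vmax = 56 * (38 + 44) / 44
Vmax = 104.3636 uM/s

104.3636 uM/s


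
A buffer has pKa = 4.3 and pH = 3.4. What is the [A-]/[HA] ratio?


[A-]/[HA] = 10^(pH - pKa)
= 10^(3.4 - 4.3)
= 0.1259

0.1259


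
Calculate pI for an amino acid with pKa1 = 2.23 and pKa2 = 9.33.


pI = (pKa1 + pKa2) / 2
pI = (2.23 + 9.33) / 2
pI = 5.78

5.78


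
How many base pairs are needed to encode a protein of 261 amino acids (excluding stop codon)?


Each amino acid = 1 codon = 3 bp
bp = 261 * 3 = 783 bp

783 bp


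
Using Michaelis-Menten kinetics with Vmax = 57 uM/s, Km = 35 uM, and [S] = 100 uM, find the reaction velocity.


v = Vmax * [S] / (Km + [S])
v = 57 * 100 / (35 + 100)
v = 42.2222 uM/s

42.2222 uM/s


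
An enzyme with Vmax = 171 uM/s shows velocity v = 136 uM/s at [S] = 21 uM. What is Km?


Km = [S] * (Vmax - v) / v
Km = 21 * (171 - 136) / 136
Km = 5.4044 uM

5.4044 uM


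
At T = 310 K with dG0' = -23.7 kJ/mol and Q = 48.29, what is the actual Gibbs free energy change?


dG = dG0' + RT * ln(Q) / 1000
dG = -23.7 + 8.314 * 310 * ln(48.29) / 1000
dG = -13.7071 kJ/mol

-13.7071 kJ/mol


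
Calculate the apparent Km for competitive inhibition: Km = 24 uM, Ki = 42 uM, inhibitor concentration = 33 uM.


Km_app = Km * (1 + [I]/Ki)
Km_app = 24 * (1 + 33/42)
Km_app = 42.8571 uM

42.8571 uM


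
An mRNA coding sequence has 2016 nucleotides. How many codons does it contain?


codons = nucleotides / 3
codons = 2016 / 3 = 672

672


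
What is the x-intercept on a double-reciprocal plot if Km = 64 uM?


x-intercept = -1/Km
= -1/64
= -0.0156 1/uM

-0.0156 1/uM


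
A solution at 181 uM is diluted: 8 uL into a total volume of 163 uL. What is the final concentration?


C2 = C1 * V1 / V2
C2 = 181 * 8 / 163
C2 = 8.8834 uM

8.8834 uM


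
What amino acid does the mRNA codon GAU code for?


Standard genetic code lookup.
Codon GAU -> Asp

Asp


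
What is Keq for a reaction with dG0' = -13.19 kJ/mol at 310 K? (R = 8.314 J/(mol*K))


Keq = exp(-dG0 * 1000 / (R * T))
Keq = exp(-(-13.19) * 1000 / (8.314 * 310))
Keq = 166.9475

166.9475


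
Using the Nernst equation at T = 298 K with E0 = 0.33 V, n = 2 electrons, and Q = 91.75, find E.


E = E0 - (RT/nF) * ln(Q)
E = 0.33 - (8.314 * 298 / (2 * 96485)) * ln(91.75)
E = 0.272 V

0.272 V


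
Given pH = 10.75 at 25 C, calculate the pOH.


pOH = 14 - pH
pOH = 14 - 10.75
pOH = 3.25

3.25


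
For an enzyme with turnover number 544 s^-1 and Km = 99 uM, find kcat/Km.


Catalytic efficiency = kcat / Km
= 544 / 99
= 5.4949 uM^-1*s^-1

5.4949 uM^-1*s^-1


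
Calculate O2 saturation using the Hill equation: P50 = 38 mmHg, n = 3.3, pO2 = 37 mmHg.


Y = pO2^n / (P50^n + pO2^n)
Y = 37^3.3 / (38^3.3 + 37^3.3)
Y = 47.8%

47.8%


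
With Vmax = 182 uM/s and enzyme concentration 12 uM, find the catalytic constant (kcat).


kcat = Vmax / [E]t
kcat = 182 / 12
kcat = 15.1667 s^-1

15.1667 s^-1


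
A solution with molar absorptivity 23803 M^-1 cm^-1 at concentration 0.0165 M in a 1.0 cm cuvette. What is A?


A = epsilon * c * l
A = 23803 * 0.0165 * 1.0
A = 392.7495

392.7495


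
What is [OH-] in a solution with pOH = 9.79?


[OH-] = 10^(-pOH)
[OH-] = 10^(-9.79)
[OH-] = 1.622e-10 M

1.622e-10 M


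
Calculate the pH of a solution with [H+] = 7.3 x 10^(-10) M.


pH = -log10([H+])
pH = -log10(7.3 x 10^(-10))
pH = 9.1367

9.1367


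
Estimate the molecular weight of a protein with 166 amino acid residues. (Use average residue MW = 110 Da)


MW = n_residues * 110 Da
MW = 166 * 110
MW = 18260 Da

18260 Da


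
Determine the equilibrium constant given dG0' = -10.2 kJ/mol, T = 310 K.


Keq = exp(-dG0 * 1000 / (R * T))
Keq = exp(-(-10.2) * 1000 / (8.314 * 310))
Keq = 52.3299

52.3299


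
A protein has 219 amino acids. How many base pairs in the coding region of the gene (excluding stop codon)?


Each amino acid = 1 codon = 3 bp
bp = 219 * 3 = 657 bp

657 bp


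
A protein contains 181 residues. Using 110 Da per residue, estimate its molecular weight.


MW = n_residues * 110 Da
MW = 181 * 110
MW = 19910 Da

19910 Da


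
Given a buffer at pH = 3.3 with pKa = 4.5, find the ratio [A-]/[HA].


[A-]/[HA] = 10^(pH - pKa)
= 10^(3.3 - 4.5)
= 0.0631

0.0631


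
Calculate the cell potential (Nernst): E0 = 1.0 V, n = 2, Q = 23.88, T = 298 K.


E = E0 - (RT/nF) * ln(Q)
E = 1.0 - (8.314 * 298 / (2 * 96485)) * ln(23.88)
E = 0.9593 V

0.9593 V


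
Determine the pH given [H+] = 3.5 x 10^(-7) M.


pH = -log10([H+])
pH = -log10(3.5 x 10^(-7))
pH = 6.4559

6.4559


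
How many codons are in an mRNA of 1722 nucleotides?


codons = nucleotides / 3
codons = 1722 / 3 = 574

574


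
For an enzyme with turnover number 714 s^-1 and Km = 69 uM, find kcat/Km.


Catalytic efficiency = kcat / Km
= 714 / 69
= 10.3478 uM^-1*s^-1

10.3478 uM^-1*s^-1


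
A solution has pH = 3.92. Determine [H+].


[H+] = 10^(-pH)
[H+] = 10^(-3.92)
[H+] = 1.202e-04 M

1.202e-04 M


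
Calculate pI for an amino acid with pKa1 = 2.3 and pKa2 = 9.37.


pI = (pKa1 + pKa2) / 2
pI = (2.3 + 9.37) / 2
pI = 5.835

5.835


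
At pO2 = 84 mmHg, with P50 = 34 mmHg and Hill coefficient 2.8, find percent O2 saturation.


Y = pO2^n / (P50^n + pO2^n)
Y = 84^2.8 / (34^2.8 + 84^2.8)
Y = 92.64%

92.64%


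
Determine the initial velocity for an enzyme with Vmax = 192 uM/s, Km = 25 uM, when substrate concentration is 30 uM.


v = Vmax * [S] / (Km + [S])
v = 192 * 30 / (25 + 30)
v = 104.7273 uM/s

104.7273 uM/s


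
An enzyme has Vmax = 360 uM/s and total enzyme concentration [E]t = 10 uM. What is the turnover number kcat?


kcat = Vmax / [E]t
kcat = 360 / 10
kcat = 36.0 s^-1

36.0 s^-1


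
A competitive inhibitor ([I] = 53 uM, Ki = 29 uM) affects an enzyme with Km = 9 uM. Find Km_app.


Km_app = Km * (1 + [I]/Ki)
Km_app = 9 * (1 + 53/29)
Km_app = 25.4483 uM

25.4483 uM


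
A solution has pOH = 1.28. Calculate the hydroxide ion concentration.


[OH-] = 10^(-pOH)
[OH-] = 10^(-1.28)
[OH-] = 0.0525 M

0.0525 M


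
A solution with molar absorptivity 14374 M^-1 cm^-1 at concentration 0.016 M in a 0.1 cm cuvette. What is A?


A = epsilon * c * l
A = 14374 * 0.016 * 0.1
A = 22.9984

22.9984


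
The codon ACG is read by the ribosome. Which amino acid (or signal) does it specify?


Standard genetic code lookup.
Codon ACG -> Thr

Thr


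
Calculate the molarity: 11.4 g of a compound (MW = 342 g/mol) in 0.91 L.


C = (mass / MW) / volume
C = (11.4 / 342) / 0.91
C = 0.0366 M

0.0366 M


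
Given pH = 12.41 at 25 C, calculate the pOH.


pOH = 14 - pH
pOH = 14 - 12.41
pOH = 1.59

1.59


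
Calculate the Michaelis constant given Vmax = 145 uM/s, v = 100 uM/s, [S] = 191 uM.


Km = [S] * (Vmax - v) / v
Km = 191 * (145 - 100) / 100
Km = 85.95 uM

85.95 uM


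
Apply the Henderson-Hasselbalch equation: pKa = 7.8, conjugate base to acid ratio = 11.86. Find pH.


pH = pKa + log10([A-]/[HA])
pH = 7.8 + log10(11.86)
pH = 8.8741

8.8741


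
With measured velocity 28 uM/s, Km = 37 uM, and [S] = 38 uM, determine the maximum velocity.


Vmax = v * (Km + [S]) / [S]
Vmax = 28 * (37 + 38) / 38
Vmax = 55.2632 uM/s

55.2632 uM/s


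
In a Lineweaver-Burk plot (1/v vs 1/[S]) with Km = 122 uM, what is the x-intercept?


x-intercept = -1/Km
= -1/122
= -0.0082 1/uM

-0.0082 1/uM


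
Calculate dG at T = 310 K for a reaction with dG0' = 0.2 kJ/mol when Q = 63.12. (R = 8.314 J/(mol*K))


dG = dG0' + RT * ln(Q) / 1000
dG = 0.2 + 8.314 * 310 * ln(63.12) / 1000
dG = 10.8832 kJ/mol

10.8832 kJ/mol


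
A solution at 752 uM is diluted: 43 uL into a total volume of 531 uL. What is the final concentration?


C2 = C1 * V1 / V2
C2 = 752 * 43 / 531
C2 = 60.8964 uM

60.8964 uM


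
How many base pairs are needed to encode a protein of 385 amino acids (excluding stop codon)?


Each amino acid = 1 codon = 3 bp
bp = 385 * 3 = 1155 bp

1155 bp


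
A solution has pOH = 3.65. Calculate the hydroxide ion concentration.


[OH-] = 10^(-pOH)
[OH-] = 10^(-3.65)
[OH-] = 2.239e-04 M

2.239e-04 M


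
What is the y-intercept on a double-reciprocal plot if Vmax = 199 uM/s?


y-intercept = 1/Vmax
= 1/199
= 0.005 s/uM

0.005 s/uM


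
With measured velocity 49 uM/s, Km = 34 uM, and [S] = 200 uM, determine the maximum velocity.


Vmax = v * (Km + [S]) / [S]
Vmax = 49 * (34 + 200) / 200
Vmax = 57.33 uM/s

57.33 uM/s


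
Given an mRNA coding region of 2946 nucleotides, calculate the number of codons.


codons = nucleotides / 3
codons = 2946 / 3 = 982

982


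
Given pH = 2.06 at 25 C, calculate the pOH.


pOH = 14 - pH
pOH = 14 - 2.06
pOH = 11.94

11.94


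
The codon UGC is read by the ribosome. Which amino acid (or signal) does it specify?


Standard genetic code lookup.
Codon UGC -> Cys

Cys


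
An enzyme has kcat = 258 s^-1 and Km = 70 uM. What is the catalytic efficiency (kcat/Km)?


Catalytic efficiency = kcat / Km
= 258 / 70
= 3.6857 uM^-1*s^-1

3.6857 uM^-1*s^-1


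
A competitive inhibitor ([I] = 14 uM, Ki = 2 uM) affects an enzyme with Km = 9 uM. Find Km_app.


Km_app = Km * (1 + [I]/Ki)
Km_app = 9 * (1 + 14/2)
Km_app = 72.0 uM

72.0 uM


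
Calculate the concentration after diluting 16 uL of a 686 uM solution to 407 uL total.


C2 = C1 * V1 / V2
C2 = 686 * 16 / 407
C2 = 26.9681 uM

26.9681 uM


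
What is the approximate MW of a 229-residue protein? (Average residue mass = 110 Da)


MW = n_residues * 110 Da
MW = 229 * 110
MW = 25190 Da

25190 Da


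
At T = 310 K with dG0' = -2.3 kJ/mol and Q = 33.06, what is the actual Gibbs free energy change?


dG = dG0' + RT * ln(Q) / 1000
dG = -2.3 + 8.314 * 310 * ln(33.06) / 1000
dG = 6.7164 kJ/mol

6.7164 kJ/mol


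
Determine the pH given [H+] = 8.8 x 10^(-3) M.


pH = -log10([H+])
pH = -log10(8.8 x 10^(-3))
pH = 2.0555

2.0555


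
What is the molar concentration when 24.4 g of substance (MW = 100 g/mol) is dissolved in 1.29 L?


C = (mass / MW) / volume
C = (24.4 / 100) / 1.29
C = 0.1891 M

0.1891 M


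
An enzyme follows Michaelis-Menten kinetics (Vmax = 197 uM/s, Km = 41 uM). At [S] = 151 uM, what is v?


v = Vmax * [S] / (Km + [S])
v = 197 * 151 / (41 + 151)
v = 154.9323 uM/s

154.9323 uM/s


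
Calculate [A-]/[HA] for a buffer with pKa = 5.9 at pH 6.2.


[A-]/[HA] = 10^(pH - pKa)
= 10^(6.2 - 5.9)
= 1.9953

1.9953


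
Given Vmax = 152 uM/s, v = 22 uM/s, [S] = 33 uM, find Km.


Km = [S] * (Vmax - v) / v
Km = 33 * (152 - 22) / 22
Km = 195.0 uM

195.0 uM


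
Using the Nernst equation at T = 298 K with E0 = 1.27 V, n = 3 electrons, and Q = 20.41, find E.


E = E0 - (RT/nF) * ln(Q)
E = 1.27 - (8.314 * 298 / (3 * 96485)) * ln(20.41)
E = 1.2442 V

1.2442 V


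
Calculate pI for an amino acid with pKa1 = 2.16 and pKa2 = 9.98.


pI = (pKa1 + pKa2) / 2
pI = (2.16 + 9.98) / 2
pI = 6.07

6.07


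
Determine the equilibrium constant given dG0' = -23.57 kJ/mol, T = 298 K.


Keq = exp(-dG0 * 1000 / (R * T))
Keq = exp(-(-23.57) * 1000 / (8.314 * 298))
Keq = 13539.2226

13539.2226


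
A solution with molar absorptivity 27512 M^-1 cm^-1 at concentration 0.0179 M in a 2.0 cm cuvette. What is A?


A = epsilon * c * l
A = 27512 * 0.0179 * 2.0
A = 984.9296

984.9296


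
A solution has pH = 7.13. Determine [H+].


[H+] = 10^(-pH)
[H+] = 10^(-7.13)
[H+] = 7.413e-08 M

7.413e-08 M


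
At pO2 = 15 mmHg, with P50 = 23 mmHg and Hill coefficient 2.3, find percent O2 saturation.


Y = pO2^n / (P50^n + pO2^n)
Y = 15^2.3 / (23^2.3 + 15^2.3)
Y = 27.23%

27.23%


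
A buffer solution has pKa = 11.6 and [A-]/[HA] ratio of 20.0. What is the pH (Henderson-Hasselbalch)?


pH = pKa + log10([A-]/[HA])
pH = 11.6 + log10(20.0)
pH = 12.901

12.901


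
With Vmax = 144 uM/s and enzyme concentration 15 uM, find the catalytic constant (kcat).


kcat = Vmax / [E]t
kcat = 144 / 15
kcat = 9.6 s^-1

9.6 s^-1


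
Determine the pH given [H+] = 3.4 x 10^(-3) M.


pH = -log10([H+])
pH = -log10(3.4 x 10^(-3))
pH = 2.4685

2.4685


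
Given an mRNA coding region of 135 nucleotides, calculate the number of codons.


codons = nucleotides / 3
codons = 135 / 3 = 45

45


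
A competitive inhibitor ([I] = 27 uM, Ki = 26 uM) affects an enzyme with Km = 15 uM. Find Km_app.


Km_app = Km * (1 + [I]/Ki)
Km_app = 15 * (1 + 27/26)
Km_app = 30.5769 uM

30.5769 uM


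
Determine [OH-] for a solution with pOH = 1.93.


[OH-] = 10^(-pOH)
[OH-] = 10^(-1.93)
[OH-] = 0.0117 M

0.0117 M


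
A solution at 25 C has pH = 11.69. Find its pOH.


pOH = 14 - pH
pOH = 14 - 11.69
pOH = 2.31

2.31


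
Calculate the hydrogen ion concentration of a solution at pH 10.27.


[H+] = 10^(-pH)
[H+] = 10^(-10.27)
[H+] = 5.370e-11 M

5.370e-11 M


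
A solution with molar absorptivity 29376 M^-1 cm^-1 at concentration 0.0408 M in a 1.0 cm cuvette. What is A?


A = epsilon * c * l
A = 29376 * 0.0408 * 1.0
A = 1198.5408

1198.5408


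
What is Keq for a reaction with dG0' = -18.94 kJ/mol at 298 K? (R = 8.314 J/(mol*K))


Keq = exp(-dG0 * 1000 / (R * T))
Keq = exp(-(-18.94) * 1000 / (8.314 * 298))
Keq = 2089.2931

2089.2931


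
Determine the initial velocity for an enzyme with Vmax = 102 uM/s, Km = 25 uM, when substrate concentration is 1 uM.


v = Vmax * [S] / (Km + [S])
v = 102 * 1 / (25 + 1)
v = 3.9231 uM/s

3.9231 uM/s


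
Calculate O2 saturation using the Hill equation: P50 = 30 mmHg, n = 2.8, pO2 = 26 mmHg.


Y = pO2^n / (P50^n + pO2^n)
Y = 26^2.8 / (30^2.8 + 26^2.8)
Y = 40.11%

40.11%


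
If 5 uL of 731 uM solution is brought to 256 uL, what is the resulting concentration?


C2 = C1 * V1 / V2
C2 = 731 * 5 / 256
C2 = 14.2773 uM

14.2773 uM


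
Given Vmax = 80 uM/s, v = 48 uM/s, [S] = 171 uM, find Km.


Km = [S] * (Vmax - v) / v
Km = 171 * (80 - 48) / 48
Km = 114.0 uM

114.0 uM


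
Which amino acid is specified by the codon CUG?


Standard genetic code lookup.
Codon CUG -> Leu

Leu


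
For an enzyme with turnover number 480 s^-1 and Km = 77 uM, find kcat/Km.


Catalytic efficiency = kcat / Km
= 480 / 77
= 6.2338 uM^-1*s^-1

6.2338 uM^-1*s^-1


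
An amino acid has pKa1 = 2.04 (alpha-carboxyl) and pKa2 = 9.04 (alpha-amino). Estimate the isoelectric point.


pI = (pKa1 + pKa2) / 2
pI = (2.04 + 9.04) / 2
pI = 5.54

5.54


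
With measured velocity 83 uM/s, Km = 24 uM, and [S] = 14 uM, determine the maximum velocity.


Vmax = v * (Km + [S]) / [S]
Vmax = 83 * (24 + 14) / 14
Vmax = 225.2857 uM/s

225.2857 uM/s


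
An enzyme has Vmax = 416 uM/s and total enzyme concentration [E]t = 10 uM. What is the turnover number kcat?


kcat = Vmax / [E]t
kcat = 416 / 10
kcat = 41.6 s^-1

41.6 s^-1


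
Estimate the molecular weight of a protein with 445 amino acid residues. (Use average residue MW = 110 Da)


MW = n_residues * 110 Da
MW = 445 * 110
MW = 48950 Da

48950 Da


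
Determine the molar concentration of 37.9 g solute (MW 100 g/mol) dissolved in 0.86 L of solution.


C = (mass / MW) / volume
C = (37.9 / 100) / 0.86
C = 0.4407 M

0.4407 M


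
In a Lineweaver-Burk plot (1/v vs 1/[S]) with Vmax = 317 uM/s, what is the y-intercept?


y-intercept = 1/Vmax
= 1/317
= 0.0032 s/uM

0.0032 s/uM


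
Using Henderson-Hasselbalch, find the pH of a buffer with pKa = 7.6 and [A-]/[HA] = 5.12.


pH = pKa + log10([A-]/[HA])
pH = 7.6 + log10(5.12)
pH = 8.3093

8.3093


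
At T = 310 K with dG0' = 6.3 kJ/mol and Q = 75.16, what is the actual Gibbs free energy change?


dG = dG0' + RT * ln(Q) / 1000
dG = 6.3 + 8.314 * 310 * ln(75.16) / 1000
dG = 17.4331 kJ/mol

17.4331 kJ/mol


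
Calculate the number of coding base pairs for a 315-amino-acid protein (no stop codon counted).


Each amino acid = 1 codon = 3 bp
bp = 315 * 3 = 945 bp

945 bp


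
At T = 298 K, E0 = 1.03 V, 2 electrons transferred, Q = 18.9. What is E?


E = E0 - (RT/nF) * ln(Q)
E = 1.03 - (8.314 * 298 / (2 * 96485)) * ln(18.9)
E = 0.9923 V

0.9923 V


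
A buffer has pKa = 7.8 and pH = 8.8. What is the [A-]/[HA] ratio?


[A-]/[HA] = 10^(pH - pKa)
= 10^(8.8 - 7.8)
= 10.0

10.0


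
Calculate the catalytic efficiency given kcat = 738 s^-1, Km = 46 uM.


Catalytic efficiency = kcat / Km
= 738 / 46
= 16.0435 uM^-1*s^-1

16.0435 uM^-1*s^-1


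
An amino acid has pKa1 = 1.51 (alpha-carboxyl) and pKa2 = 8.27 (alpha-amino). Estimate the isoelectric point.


pI = (pKa1 + pKa2) / 2
pI = (1.51 + 8.27) / 2
pI = 4.89

4.89


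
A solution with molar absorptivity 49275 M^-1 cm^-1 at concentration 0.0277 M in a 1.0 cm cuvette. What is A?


A = epsilon * c * l
A = 49275 * 0.0277 * 1.0
A = 1364.9175

1364.9175


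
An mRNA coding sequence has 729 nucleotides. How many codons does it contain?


codons = nucleotides / 3
codons = 729 / 3 = 243

243


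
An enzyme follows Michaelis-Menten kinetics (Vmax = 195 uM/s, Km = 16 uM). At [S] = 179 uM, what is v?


v = Vmax * [S] / (Km + [S])
v = 195 * 179 / (16 + 179)
v = 179.0 uM/s

179.0 uM/s


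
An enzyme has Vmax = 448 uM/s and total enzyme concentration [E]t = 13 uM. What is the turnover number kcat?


kcat = Vmax / [E]t
kcat = 448 / 13
kcat = 34.4615 s^-1

34.4615 s^-1


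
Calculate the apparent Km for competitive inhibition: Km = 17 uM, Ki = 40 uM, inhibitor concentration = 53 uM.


Km_app = Km * (1 + [I]/Ki)
Km_app = 17 * (1 + 53/40)
Km_app = 39.525 uM

39.525 uM


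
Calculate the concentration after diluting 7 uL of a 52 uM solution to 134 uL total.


C2 = C1 * V1 / V2
C2 = 52 * 7 / 134
C2 = 2.7164 uM

2.7164 uM


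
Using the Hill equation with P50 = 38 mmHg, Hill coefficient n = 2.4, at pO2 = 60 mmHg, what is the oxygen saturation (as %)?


Y = pO2^n / (P50^n + pO2^n)
Y = 60^2.4 / (38^2.4 + 60^2.4)
Y = 74.96%

74.96%


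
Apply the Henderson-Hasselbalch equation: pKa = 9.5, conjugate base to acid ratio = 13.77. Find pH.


pH = pKa + log10([A-]/[HA])
pH = 9.5 + log10(13.77)
pH = 10.6389

10.6389


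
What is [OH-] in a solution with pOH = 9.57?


[OH-] = 10^(-pOH)
[OH-] = 10^(-9.57)
[OH-] = 2.692e-10 M

2.692e-10 M


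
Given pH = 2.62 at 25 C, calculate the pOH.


pOH = 14 - pH
pOH = 14 - 2.62
pOH = 11.38

11.38


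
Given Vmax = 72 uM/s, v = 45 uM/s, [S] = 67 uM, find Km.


Km = [S] * (Vmax - v) / v
Km = 67 * (72 - 45) / 45
Km = 40.2 uM

40.2 uM


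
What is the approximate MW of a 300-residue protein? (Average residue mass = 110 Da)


MW = n_residues * 110 Da
MW = 300 * 110
MW = 33000 Da

33000 Da


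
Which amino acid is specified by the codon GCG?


Standard genetic code lookup.
Codon GCG -> Ala

Ala


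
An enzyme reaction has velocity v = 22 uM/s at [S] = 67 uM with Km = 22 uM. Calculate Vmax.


Vmax = v * (Km + [S]) / [S]
Vmax = 22 * (22 + 67) / 67
Vmax = 29.2239 uM/s

29.2239 uM/s


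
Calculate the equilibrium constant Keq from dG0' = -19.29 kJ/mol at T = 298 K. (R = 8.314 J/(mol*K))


Keq = exp(-dG0 * 1000 / (R * T))
Keq = exp(-(-19.29) * 1000 / (8.314 * 298))
Keq = 2406.3068

2406.3068


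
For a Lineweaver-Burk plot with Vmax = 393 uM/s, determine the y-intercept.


y-intercept = 1/Vmax
= 1/393
= 0.0025 s/uM

0.0025 s/uM


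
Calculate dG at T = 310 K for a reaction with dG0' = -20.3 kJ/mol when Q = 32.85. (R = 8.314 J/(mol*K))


dG = dG0' + RT * ln(Q) / 1000
dG = -20.3 + 8.314 * 310 * ln(32.85) / 1000
dG = -11.3001 kJ/mol

-11.3001 kJ/mol


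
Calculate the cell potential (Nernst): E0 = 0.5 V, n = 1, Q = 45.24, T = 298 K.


E = E0 - (RT/nF) * ln(Q)
E = 0.5 - (8.314 * 298 / (1 * 96485)) * ln(45.24)
E = 0.4021 V

0.4021 V


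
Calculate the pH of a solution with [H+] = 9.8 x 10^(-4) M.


pH = -log10([H+])
pH = -log10(9.8 x 10^(-4))
pH = 3.0088

3.0088


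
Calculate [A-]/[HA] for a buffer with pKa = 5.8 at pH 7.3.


[A-]/[HA] = 10^(pH - pKa)
= 10^(7.3 - 5.8)
= 31.6228

31.6228


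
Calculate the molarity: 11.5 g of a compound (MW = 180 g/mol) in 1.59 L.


C = (mass / MW) / volume
C = (11.5 / 180) / 1.59
C = 0.0402 M

0.0402 M


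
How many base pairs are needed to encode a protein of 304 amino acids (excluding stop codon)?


Each amino acid = 1 codon = 3 bp
bp = 304 * 3 = 912 bp

912 bp


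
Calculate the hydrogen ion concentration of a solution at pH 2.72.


[H+] = 10^(-pH)
[H+] = 10^(-2.72)
[H+] = 0.0019 M

0.0019 M


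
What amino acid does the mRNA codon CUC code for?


Standard genetic code lookup.
Codon CUC -> Leu

Leu


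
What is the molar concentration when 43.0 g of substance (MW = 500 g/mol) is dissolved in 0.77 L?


C = (mass / MW) / volume
C = (43.0 / 500) / 0.77
C = 0.1117 M

0.1117 M


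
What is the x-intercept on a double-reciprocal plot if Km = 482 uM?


x-intercept = -1/Km
= -1/482
= -0.0021 1/uM

-0.0021 1/uM


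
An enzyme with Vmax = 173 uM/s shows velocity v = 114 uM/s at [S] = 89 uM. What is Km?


Km = [S] * (Vmax - v) / v
Km = 89 * (173 - 114) / 114
Km = 46.0614 uM

46.0614 uM


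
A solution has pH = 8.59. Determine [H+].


[H+] = 10^(-pH)
[H+] = 10^(-8.59)
[H+] = 2.570e-09 M

2.570e-09 M


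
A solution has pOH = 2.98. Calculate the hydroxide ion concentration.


[OH-] = 10^(-pOH)
[OH-] = 10^(-2.98)
[OH-] = 0.001 M

0.001 M


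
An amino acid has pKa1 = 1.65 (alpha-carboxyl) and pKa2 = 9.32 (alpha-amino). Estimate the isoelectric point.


pI = (pKa1 + pKa2) / 2
pI = (1.65 + 9.32) / 2
pI = 5.485

5.485


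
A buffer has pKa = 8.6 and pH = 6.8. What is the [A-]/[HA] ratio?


[A-]/[HA] = 10^(pH - pKa)
= 10^(6.8 - 8.6)
= 0.0158

0.0158


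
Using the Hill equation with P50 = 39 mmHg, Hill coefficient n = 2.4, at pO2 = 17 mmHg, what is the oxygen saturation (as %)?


Y = pO2^n / (P50^n + pO2^n)
Y = 17^2.4 / (39^2.4 + 17^2.4)
Y = 12.0%

12.0%


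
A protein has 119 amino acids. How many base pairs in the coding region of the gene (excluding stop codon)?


Each amino acid = 1 codon = 3 bp
bp = 119 * 3 = 357 bp

357 bp


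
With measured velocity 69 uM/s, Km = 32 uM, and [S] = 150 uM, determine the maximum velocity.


Vmax = v * (Km + [S]) / [S]
Vmax = 69 * (32 + 150) / 150
Vmax = 83.72 uM/s

83.72 uM/s


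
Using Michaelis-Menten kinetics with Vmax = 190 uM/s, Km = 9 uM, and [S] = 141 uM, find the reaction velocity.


v = Vmax * [S] / (Km + [S])
v = 190 * 141 / (9 + 141)
v = 178.6 uM/s

178.6 uM/s


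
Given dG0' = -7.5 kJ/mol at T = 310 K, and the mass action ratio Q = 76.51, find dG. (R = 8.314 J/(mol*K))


dG = dG0' + RT * ln(Q) / 1000
dG = -7.5 + 8.314 * 310 * ln(76.51) / 1000
dG = 3.679 kJ/mol

3.679 kJ/mol


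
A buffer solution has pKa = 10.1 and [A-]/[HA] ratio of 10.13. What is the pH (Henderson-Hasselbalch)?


pH = pKa + log10([A-]/[HA])
pH = 10.1 + log10(10.13)
pH = 11.1056

11.1056


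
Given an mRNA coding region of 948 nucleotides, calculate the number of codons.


codons = nucleotides / 3
codons = 948 / 3 = 316

316


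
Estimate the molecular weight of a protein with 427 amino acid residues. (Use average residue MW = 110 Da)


MW = n_residues * 110 Da
MW = 427 * 110
MW = 46970 Da

46970 Da


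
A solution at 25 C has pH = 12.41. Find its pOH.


pOH = 14 - pH
pOH = 14 - 12.41
pOH = 1.59

1.59


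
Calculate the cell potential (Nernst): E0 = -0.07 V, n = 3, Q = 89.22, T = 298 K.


E = E0 - (RT/nF) * ln(Q)
E = -0.07 - (8.314 * 298 / (3 * 96485)) * ln(89.22)
E = -0.1084 V

-0.1084 V


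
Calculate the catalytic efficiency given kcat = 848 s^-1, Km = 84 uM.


Catalytic efficiency = kcat / Km
= 848 / 84
= 10.0952 uM^-1*s^-1

10.0952 uM^-1*s^-1


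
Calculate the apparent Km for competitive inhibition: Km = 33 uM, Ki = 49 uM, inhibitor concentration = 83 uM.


Km_app = Km * (1 + [I]/Ki)
Km_app = 33 * (1 + 83/49)
Km_app = 88.898 uM

88.898 uM


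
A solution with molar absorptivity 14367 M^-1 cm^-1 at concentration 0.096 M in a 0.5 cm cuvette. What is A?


A = epsilon * c * l
A = 14367 * 0.096 * 0.5
A = 689.616

689.616
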